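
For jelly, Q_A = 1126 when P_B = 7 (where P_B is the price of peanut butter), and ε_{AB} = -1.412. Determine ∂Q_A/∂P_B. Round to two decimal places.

ε = (∂Q_A/∂P_B)·(P_B/Q_A) ⇒ ∂Q_A/∂P_B = ε·Q_A/P_B = -1.412 × 1126/7 ≈ -227.13.

-227.13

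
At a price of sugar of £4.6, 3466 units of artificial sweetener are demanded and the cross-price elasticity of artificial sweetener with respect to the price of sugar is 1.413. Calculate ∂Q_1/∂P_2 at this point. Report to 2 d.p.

ε = (∂Q_1/∂P_2)·(P_2/Q_1) ⇒ ∂Q_1/∂P_2 = ε·Q_1/P_2 = 1.413 × 3466/4.6 ≈ 1064.66.

1064.66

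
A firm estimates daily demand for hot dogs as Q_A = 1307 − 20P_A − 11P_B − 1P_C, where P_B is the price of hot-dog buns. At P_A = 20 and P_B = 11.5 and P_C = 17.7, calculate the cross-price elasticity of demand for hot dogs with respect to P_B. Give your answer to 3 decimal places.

-0.166

At P_A = 20 and P_B = 11.5 and P_C = 17.7: Q_A = 762.8.
∂Q_A/∂P_B = -11.
ε = (∂Q_A/∂P_B)(P_B/Q_A) = -11 × (11.5/762.8) ≈ -0.166.
Since ε < 0, hot dogs and hot-dog buns are complements.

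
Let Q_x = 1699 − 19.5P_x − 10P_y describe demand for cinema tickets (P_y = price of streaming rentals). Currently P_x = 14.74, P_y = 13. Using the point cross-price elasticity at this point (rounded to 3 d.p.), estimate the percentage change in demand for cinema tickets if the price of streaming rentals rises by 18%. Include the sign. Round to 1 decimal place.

-1.8%

At P_x = 14.74, P_y = 13: Q_x = 1281.57.
∂Q_x/∂P_y = -10.
ε = (∂Q_x/∂P_y)(P_y/Q_x) = -10.0000 × 13/1281.57 ≈ -0.101.
%ΔQ_x ≈ ε × %ΔP_y = -0.101 × (18%) = -1.8%.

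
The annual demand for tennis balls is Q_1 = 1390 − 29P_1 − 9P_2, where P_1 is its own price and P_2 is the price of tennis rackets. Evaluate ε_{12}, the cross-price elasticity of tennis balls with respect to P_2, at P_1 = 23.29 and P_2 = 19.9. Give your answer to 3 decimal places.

At P_1 = 23.29 and P_2 = 19.9: Q_1 = 535.49.
∂Q_1/∂P_2 = -9.
ε = (∂Q_1/∂P_2)(P_2/Q_1) = -9 × (19.9/535.49) ≈ -0.334.

-0.334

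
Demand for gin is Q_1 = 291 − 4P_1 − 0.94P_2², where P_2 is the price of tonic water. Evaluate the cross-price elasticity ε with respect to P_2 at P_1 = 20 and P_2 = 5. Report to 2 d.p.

-0.25

At P_1 = 20 and P_2 = 5: Q_1 = 187.5.
∂Q_1/∂P_2 = -1.88P_2 = -1.88(5) = -9.4000.
ε = (∂Q_1/∂P_2)(P_2/Q_1) = -9.4000 × (5/187.5) ≈ -0.25.
ε < 0: complements.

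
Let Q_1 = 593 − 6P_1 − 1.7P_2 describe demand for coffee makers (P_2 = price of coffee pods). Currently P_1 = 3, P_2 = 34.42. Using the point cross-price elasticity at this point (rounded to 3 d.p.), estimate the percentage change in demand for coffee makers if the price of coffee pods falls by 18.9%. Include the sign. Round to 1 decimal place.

At P_1 = 3, P_2 = 34.42: Q_1 = 516.486.
∂Q_1/∂P_2 = -1.7.
ε = (∂Q_1/∂P_2)(P_2/Q_1) = -1.7000 × 34.42/516.486 ≈ -0.113.
%ΔQ_1 ≈ ε × %ΔP_2 = -0.113 × (-18.9%) = 2.1%.

2.1%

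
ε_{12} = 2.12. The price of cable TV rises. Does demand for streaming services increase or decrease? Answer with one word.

ε > 0 and the price of cable TV rises, so the quantity of streaming services moves in the same direction: it increases.

increase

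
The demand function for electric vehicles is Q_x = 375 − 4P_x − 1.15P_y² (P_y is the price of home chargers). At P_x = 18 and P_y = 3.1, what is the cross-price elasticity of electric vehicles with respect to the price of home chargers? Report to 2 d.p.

-0.08

At P_x = 18 and P_y = 3.1: Q_x = 291.949.
∂Q_x/∂P_y = -2.3P_y = -2.3(3.1) = -7.1300.
ε = (∂Q_x/∂P_y)(P_y/Q_x) = -7.1300 × (3.1/291.949) ≈ -0.08.
ε < 0: complements.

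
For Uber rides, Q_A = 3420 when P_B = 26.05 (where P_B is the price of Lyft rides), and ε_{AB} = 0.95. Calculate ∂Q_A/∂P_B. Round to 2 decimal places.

ε = (∂Q_A/∂P_B)·(P_B/Q_A) ⇒ ∂Q_A/∂P_B = ε·Q_A/P_B = 0.95 × 3420/26.05 ≈ 124.72.

124.72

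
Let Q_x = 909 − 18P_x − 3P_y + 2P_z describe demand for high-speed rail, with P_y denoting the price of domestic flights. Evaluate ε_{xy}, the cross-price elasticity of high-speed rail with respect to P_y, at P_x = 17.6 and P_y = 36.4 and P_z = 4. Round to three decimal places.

-0.222

At P_x = 17.6 and P_y = 36.4 and P_z = 4: Q_x = 491.
∂Q_x/∂P_y = -3.
ε = (∂Q_x/∂P_y)(P_y/Q_x) = -3 × (36.4/491) ≈ -0.222.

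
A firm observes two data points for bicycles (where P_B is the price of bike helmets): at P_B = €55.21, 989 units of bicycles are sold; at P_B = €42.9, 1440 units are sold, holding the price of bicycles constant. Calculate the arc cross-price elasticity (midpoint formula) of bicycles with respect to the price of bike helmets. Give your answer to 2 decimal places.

-1.48

ΔQ_A = 1440 − 989 = 451; ΔP_B = 42.9 − 55.21 = -12.31.
Midpoints: Q̄_A = 1214.5, P̄_B = 49.05.
ε = (ΔQ_A/Q̄_A)/(ΔP_B/P̄_B) = (451/1214.5)/(-12.31/49.05) ≈ -1.48.
ε < 0: bicycles and bike helmets are complements.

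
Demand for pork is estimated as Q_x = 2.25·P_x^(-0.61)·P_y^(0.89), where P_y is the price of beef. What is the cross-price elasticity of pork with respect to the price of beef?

0.89

In a log-linear (constant-elasticity) demand function, the coefficient on the exponent of P_y is the cross-price elasticity.
ε = 0.89. Positive, so pork and beef are substitutes.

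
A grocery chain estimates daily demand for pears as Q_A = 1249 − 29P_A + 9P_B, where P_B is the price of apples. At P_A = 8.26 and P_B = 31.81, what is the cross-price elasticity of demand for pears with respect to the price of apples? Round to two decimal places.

0.22

At P_A = 8.26 and P_B = 31.81: Q_A = 1295.75.
∂Q_A/∂P_B = 9.
ε = (∂Q_A/∂P_B)(P_B/Q_A) = 9 × (31.81/1295.75) ≈ 0.22.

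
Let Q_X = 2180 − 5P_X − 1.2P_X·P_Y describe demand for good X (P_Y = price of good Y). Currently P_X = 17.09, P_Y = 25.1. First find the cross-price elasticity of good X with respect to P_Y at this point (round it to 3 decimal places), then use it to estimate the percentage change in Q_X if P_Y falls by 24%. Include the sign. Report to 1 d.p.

At P_X = 17.09, P_Y = 25.1: Q_X = 1579.799.
∂Q_X/∂P_Y = -1.2P_X = -20.5080.
ε = (∂Q_X/∂P_Y)(P_Y/Q_X) = -20.5080 × 25.1/1579.799 ≈ -0.326.
%ΔQ_X ≈ ε × %ΔP_Y = -0.326 × (-24%) = 7.8%.

7.8%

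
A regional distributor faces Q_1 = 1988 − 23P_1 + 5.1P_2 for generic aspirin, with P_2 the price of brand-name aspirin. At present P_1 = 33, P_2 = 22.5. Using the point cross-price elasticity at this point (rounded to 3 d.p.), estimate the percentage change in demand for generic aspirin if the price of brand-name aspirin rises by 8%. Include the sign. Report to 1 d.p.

0.7%

At P_1 = 33, P_2 = 22.5: Q_1 = 1343.75.
∂Q_1/∂P_2 = 5.1.
ε = (∂Q_1/∂P_2)(P_2/Q_1) = 5.1000 × 22.5/1343.75 ≈ 0.085.
%ΔQ_1 ≈ ε × %ΔP_2 = 0.085 × (8%) = 0.7%.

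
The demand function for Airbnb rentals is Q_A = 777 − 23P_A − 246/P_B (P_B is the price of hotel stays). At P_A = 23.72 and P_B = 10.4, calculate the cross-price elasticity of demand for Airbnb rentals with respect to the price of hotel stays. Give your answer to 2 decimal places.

0.11

At P_A = 23.72 and P_B = 10.4: Q_A = 207.786.
∂Q_A/∂P_B = 246/P_B² = 2.2744.
ε = (∂Q_A/∂P_B)(P_B/Q_A) = 2.2744 × (10.4/207.786) ≈ 0.11.
ε > 0: substitutes.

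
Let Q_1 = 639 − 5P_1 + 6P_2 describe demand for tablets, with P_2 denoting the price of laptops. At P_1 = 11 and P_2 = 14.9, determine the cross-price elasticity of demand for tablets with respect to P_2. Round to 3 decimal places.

0.133

At P_1 = 11 and P_2 = 14.9: Q_1 = 673.4.
∂Q_1/∂P_2 = 6.
ε = (∂Q_1/∂P_2)(P_2/Q_1) = 6 × (14.9/673.4) ≈ 0.133.
Since ε > 0, tablets and laptops are substitutes.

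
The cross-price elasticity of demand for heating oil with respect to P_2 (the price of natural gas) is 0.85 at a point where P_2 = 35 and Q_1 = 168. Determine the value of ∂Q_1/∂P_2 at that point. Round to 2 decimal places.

ε = (∂Q_1/∂P_2)·(P_2/Q_1) ⇒ ∂Q_1/∂P_2 = ε·Q_1/P_2 = 0.85 × 168/35 ≈ 4.08.

4.08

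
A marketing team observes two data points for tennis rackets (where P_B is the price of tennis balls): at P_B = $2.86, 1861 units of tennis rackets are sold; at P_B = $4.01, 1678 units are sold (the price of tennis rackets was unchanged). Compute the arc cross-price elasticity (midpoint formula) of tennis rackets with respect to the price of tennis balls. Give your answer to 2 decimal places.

ΔQ_A = 1678 − 1861 = -183; ΔP_B = 4.01 − 2.86 = 1.15.
Midpoints: Q̄_A = 1769.5, P̄_B = 3.43.
ε = (ΔQ_A/Q̄_A)/(ΔP_B/P̄_B) = (-183/1769.5)/(1.15/3.43) ≈ -0.31.
ε < 0: tennis rackets and tennis balls are complements.

-0.31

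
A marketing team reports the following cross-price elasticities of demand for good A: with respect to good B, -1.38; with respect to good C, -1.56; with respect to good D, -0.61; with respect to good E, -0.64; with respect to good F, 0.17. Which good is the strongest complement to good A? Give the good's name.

good C

Complements have ε < 0. The most negative value is -1.56 (good C).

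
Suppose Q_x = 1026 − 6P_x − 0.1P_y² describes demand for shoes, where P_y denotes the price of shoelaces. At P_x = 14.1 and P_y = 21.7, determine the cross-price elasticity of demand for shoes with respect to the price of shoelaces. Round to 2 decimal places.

-0.11

At P_x = 14.1 and P_y = 21.7: Q_x = 894.311.
∂Q_x/∂P_y = -0.2P_y = -0.2(21.7) = -4.3400.
ε = (∂Q_x/∂P_y)(P_y/Q_x) = -4.3400 × (21.7/894.311) ≈ -0.11.
ε < 0: complements.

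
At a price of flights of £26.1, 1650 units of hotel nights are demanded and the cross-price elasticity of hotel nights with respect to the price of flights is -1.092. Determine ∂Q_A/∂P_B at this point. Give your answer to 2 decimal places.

ε = (∂Q_A/∂P_B)·(P_B/Q_A) ⇒ ∂Q_A/∂P_B = ε·Q_A/P_B = -1.092 × 1650/26.1 ≈ -69.03.

-69.03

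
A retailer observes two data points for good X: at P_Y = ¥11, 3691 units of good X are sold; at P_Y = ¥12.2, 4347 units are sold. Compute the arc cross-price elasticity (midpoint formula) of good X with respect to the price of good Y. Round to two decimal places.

1.58

ΔQ_X = 4347 − 3691 = 656; ΔP_Y = 12.2 − 11 = 1.2.
Midpoints: Q̄_X = 4019.0, P̄_Y = 11.60.
ε = (ΔQ_X/Q̄_X)/(ΔP_Y/P̄_Y) = (656/4019.0)/(1.2/11.60) ≈ 1.58.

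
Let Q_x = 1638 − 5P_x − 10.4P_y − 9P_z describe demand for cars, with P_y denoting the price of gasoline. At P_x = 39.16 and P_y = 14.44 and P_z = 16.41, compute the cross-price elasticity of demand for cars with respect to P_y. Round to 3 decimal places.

-0.131

At P_x = 39.16 and P_y = 14.44 and P_z = 16.41: Q_x = 1144.334.
∂Q_x/∂P_y = -10.4.
ε = (∂Q_x/∂P_y)(P_y/Q_x) = -10.4 × (14.44/1144.334) ≈ -0.131.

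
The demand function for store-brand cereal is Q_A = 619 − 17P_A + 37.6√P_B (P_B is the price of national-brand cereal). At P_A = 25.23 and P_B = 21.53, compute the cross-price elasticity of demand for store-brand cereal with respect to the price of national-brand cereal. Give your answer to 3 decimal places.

At P_A = 25.23 and P_B = 21.53: Q_A = 364.556.
∂Q_A/∂P_B = 37.6/(2√P_B) = 37.6/(2√21.53) = 4.0517.
ε = (∂Q_A/∂P_B)(P_B/Q_A) = 4.0517 × (21.53/364.556) ≈ 0.239.
ε > 0: substitutes.

0.239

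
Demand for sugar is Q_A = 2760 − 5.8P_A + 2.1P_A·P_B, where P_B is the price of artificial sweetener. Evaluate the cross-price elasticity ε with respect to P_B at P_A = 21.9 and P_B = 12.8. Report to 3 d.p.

At P_A = 21.9 and P_B = 12.8: Q_A = 3221.652.
∂Q_A/∂P_B = 2.1P_A = 2.1(21.9) = 45.9900.
ε = (∂Q_A/∂P_B)(P_B/Q_A) = 45.9900 × (12.8/3221.652) ≈ 0.183.
ε > 0: substitutes.

0.183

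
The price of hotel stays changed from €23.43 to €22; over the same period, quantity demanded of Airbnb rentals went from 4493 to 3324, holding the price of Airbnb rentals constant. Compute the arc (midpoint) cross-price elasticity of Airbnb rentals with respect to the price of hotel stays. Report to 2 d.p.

4.75

ΔQ_A = 3324 − 4493 = -1169; ΔP_B = 22 − 23.43 = -1.43.
Midpoints: Q̄_A = 3908.5, P̄_B = 22.71.
ε = (ΔQ_A/Q̄_A)/(ΔP_B/P̄_B) = (-1169/3908.5)/(-1.43/22.71) ≈ 4.75.
ε > 0: Airbnb rentals and hotel stays are substitutes.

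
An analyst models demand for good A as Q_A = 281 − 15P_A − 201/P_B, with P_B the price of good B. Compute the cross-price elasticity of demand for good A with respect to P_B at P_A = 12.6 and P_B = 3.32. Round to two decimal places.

At P_A = 12.6 and P_B = 3.32: Q_A = 31.458.
∂Q_A/∂P_B = 201/P_B² = 18.2356.
ε = (∂Q_A/∂P_B)(P_B/Q_A) = 18.2356 × (3.32/31.458) ≈ 1.92.

1.92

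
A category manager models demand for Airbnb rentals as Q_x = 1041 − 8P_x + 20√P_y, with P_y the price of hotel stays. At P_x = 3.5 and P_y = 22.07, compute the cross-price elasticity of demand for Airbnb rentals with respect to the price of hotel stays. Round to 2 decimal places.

0.04

At P_x = 3.5 and P_y = 22.07: Q_x = 1106.957.
∂Q_x/∂P_y = 20/(2√P_y) = 20/(2√22.07) = 2.1286.
ε = (∂Q_x/∂P_y)(P_y/Q_x) = 2.1286 × (22.07/1106.957) ≈ 0.04.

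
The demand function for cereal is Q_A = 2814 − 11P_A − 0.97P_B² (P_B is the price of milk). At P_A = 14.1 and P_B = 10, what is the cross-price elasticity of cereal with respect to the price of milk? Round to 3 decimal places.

-0.076

At P_A = 14.1 and P_B = 10: Q_A = 2561.9.
∂Q_A/∂P_B = -1.94P_B = -1.94(10) = -19.4000.
ε = (∂Q_A/∂P_B)(P_B/Q_A) = -19.4000 × (10/2561.9) ≈ -0.076.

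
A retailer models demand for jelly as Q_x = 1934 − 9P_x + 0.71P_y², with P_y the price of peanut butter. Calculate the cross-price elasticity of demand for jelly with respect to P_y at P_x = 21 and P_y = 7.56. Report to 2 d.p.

At P_x = 21 and P_y = 7.56: Q_x = 1785.579.
∂Q_x/∂P_y = 1.42P_y = 1.42(7.56) = 10.7352.
ε = (∂Q_x/∂P_y)(P_y/Q_x) = 10.7352 × (7.56/1785.579) ≈ 0.05.

0.05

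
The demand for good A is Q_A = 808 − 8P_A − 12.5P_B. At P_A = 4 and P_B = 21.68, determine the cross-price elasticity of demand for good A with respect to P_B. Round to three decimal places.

At P_A = 4 and P_B = 21.68: Q_A = 505.
∂Q_A/∂P_B = -12.5.
ε = (∂Q_A/∂P_B)(P_B/Q_A) = -12.5 × (21.68/505) ≈ -0.537.
Since ε < 0, good A and good B are complements.

-0.537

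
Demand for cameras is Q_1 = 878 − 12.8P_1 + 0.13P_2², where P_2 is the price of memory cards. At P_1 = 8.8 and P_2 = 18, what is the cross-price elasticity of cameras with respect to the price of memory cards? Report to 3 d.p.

At P_1 = 8.8 and P_2 = 18: Q_1 = 807.48.
∂Q_1/∂P_2 = 0.26P_2 = 0.26(18) = 4.6800.
ε = (∂Q_1/∂P_2)(P_2/Q_1) = 4.6800 × (18/807.48) ≈ 0.104.

0.104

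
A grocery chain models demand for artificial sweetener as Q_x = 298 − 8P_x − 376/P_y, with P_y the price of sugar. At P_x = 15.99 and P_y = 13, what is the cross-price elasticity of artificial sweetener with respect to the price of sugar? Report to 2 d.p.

0.20

At P_x = 15.99 and P_y = 13: Q_x = 141.157.
∂Q_x/∂P_y = 376/P_y² = 2.2249.
ε = (∂Q_x/∂P_y)(P_y/Q_x) = 2.2249 × (13/141.157) ≈ 0.20.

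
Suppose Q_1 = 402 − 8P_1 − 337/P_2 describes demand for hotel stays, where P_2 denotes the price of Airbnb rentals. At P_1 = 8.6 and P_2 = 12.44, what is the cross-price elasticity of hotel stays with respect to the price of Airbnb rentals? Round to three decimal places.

At P_1 = 8.6 and P_2 = 12.44: Q_1 = 306.110.
∂Q_1/∂P_2 = 337/P_2² = 2.1777.
ε = (∂Q_1/∂P_2)(P_2/Q_1) = 2.1777 × (12.44/306.110) ≈ 0.088.

0.088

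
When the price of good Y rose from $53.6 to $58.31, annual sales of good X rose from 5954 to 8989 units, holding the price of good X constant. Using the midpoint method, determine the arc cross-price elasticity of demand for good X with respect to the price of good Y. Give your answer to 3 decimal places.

ΔQ_X = 8989 − 5954 = 3035; ΔP_Y = 58.31 − 53.6 = 4.71.
Midpoints: Q̄_X = 7471.5, P̄_Y = 55.95.
ε = (ΔQ_X/Q̄_X)/(ΔP_Y/P̄_Y) = (3035/7471.5)/(4.71/55.95) ≈ 4.826.
ε > 0: good X and good Y are substitutes.

4.826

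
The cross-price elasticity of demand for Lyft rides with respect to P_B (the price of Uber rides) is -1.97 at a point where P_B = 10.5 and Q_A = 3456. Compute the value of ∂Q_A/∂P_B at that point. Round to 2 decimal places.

-648.41

ε = (∂Q_A/∂P_B)·(P_B/Q_A) ⇒ ∂Q_A/∂P_B = ε·Q_A/P_B = -1.97 × 3456/10.5 ≈ -648.41.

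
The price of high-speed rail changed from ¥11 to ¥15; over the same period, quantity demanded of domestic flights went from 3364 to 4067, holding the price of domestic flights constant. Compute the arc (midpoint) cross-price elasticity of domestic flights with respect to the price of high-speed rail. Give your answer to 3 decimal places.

0.615

ΔQ_A = 4067 − 3364 = 703; ΔP_B = 15 − 11 = 4.
Midpoints: Q̄_A = 3715.5, P̄_B = 13.00.
ε = (ΔQ_A/Q̄_A)/(ΔP_B/P̄_B) = (703/3715.5)/(4/13.00) ≈ 0.615.
ε > 0: domestic flights and high-speed rail are substitutes.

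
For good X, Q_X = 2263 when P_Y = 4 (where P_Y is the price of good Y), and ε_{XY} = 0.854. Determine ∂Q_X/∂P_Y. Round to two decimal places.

483.15

ε = (∂Q_X/∂P_Y)·(P_Y/Q_X) ⇒ ∂Q_X/∂P_Y = ε·Q_X/P_Y = 0.854 × 2263/4 ≈ 483.15.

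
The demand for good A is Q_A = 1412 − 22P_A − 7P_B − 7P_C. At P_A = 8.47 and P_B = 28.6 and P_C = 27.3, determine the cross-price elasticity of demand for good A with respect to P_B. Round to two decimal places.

-0.24

At P_A = 8.47 and P_B = 28.6 and P_C = 27.3: Q_A = 834.36.
∂Q_A/∂P_B = -7.
ε = (∂Q_A/∂P_B)(P_B/Q_A) = -7 × (28.6/834.36) ≈ -0.24.
Since ε < 0, good A and good B are complements.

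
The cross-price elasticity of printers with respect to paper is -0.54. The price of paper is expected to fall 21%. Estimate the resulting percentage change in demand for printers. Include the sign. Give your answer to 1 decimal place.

%ΔQ ≈ ε × %ΔP of paper = -0.54 × (-21%) = 11.3%.
Demand for printers rises by about 11.3%.

11.3%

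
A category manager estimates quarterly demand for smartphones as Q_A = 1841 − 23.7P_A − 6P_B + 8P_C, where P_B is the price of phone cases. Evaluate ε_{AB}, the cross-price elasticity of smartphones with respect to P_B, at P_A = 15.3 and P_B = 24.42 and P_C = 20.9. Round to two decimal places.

At P_A = 15.3 and P_B = 24.42 and P_C = 20.9: Q_A = 1499.07.
∂Q_A/∂P_B = -6.
ε = (∂Q_A/∂P_B)(P_B/Q_A) = -6 × (24.42/1499.07) ≈ -0.10.
Since ε < 0, smartphones and phone cases are complements.

-0.10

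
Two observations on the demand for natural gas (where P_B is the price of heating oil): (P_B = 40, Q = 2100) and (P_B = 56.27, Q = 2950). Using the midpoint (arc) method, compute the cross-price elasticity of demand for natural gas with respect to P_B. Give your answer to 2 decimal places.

1.00

ΔQ_A = 2950 − 2100 = 850; ΔP_B = 56.27 − 40 = 16.27.
Midpoints: Q̄_A = 2525.0, P̄_B = 48.14.
ε = (ΔQ_A/Q̄_A)/(ΔP_B/P̄_B) = (850/2525.0)/(16.27/48.14) ≈ 1.00.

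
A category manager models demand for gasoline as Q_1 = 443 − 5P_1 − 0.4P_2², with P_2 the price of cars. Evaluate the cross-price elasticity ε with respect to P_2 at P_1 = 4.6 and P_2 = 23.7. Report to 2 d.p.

-2.30

At P_1 = 4.6 and P_2 = 23.7: Q_1 = 195.324.
∂Q_1/∂P_2 = -0.8P_2 = -0.8(23.7) = -18.9600.
ε = (∂Q_1/∂P_2)(P_2/Q_1) = -18.9600 × (23.7/195.324) ≈ -2.30.
ε < 0: complements.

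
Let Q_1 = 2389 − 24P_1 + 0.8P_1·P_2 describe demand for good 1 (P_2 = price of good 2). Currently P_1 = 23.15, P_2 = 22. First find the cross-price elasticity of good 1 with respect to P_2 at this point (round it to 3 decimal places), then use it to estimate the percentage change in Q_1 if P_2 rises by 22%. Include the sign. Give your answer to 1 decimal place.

4.0%

At P_1 = 23.15, P_2 = 22: Q_1 = 2240.84.
∂Q_1/∂P_2 = 0.8P_1 = 18.5200.
ε = (∂Q_1/∂P_2)(P_2/Q_1) = 18.5200 × 22/2240.84 ≈ 0.182.
%ΔQ_1 ≈ ε × %ΔP_2 = 0.182 × (22%) = 4.0%.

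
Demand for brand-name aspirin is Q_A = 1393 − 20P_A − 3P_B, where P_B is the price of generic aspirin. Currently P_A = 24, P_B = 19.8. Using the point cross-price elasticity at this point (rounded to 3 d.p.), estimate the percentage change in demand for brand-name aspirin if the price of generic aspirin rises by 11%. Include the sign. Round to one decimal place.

-0.8%

At P_A = 24, P_B = 19.8: Q_A = 853.6.
∂Q_A/∂P_B = -3.
ε = (∂Q_A/∂P_B)(P_B/Q_A) = -3.0000 × 19.8/853.6 ≈ -0.070.
%ΔQ_A ≈ ε × %ΔP_B = -0.070 × (11%) = -0.8%.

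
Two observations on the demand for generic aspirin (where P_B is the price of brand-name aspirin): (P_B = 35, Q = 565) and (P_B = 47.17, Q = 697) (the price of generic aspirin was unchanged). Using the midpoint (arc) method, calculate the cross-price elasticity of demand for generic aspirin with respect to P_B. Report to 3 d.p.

0.706

ΔQ_A = 697 − 565 = 132; ΔP_B = 47.17 − 35 = 12.17.
Midpoints: Q̄_A = 631.0, P̄_B = 41.09.
ε = (ΔQ_A/Q̄_A)/(ΔP_B/P̄_B) = (132/631.0)/(12.17/41.09) ≈ 0.706.
ε > 0: generic aspirin and brand-name aspirin are substitutes.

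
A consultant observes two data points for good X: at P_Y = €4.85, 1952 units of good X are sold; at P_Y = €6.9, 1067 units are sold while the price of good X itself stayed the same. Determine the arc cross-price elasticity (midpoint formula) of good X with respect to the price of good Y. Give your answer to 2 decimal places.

-1.68

ΔQ_X = 1067 − 1952 = -885; ΔP_Y = 6.9 − 4.85 = 2.05.
Midpoints: Q̄_X = 1509.5, P̄_Y = 5.88.
ε = (ΔQ_X/Q̄_X)/(ΔP_Y/P̄_Y) = (-885/1509.5)/(2.05/5.88) ≈ -1.68.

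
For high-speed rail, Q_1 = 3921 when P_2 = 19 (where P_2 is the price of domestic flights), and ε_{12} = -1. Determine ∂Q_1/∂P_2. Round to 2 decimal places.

ε = (∂Q_1/∂P_2)·(P_2/Q_1) ⇒ ∂Q_1/∂P_2 = ε·Q_1/P_2 = -1 × 3921/19 ≈ -206.37.

-206.37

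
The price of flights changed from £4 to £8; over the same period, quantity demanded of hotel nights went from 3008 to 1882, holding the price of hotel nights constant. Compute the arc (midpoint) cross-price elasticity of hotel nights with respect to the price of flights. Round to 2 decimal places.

ΔQ_A = 1882 − 3008 = -1126; ΔP_B = 8 − 4 = 4.
Midpoints: Q̄_A = 2445.0, P̄_B = 6.00.
ε = (ΔQ_A/Q̄_A)/(ΔP_B/P̄_B) = (-1126/2445.0)/(4/6.00) ≈ -0.69.

-0.69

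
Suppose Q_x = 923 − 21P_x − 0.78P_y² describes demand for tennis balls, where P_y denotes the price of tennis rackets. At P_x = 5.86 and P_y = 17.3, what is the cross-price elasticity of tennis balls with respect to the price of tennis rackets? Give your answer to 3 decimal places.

-0.824

At P_x = 5.86 and P_y = 17.3: Q_x = 566.494.
∂Q_x/∂P_y = -1.56P_y = -1.56(17.3) = -26.9880.
ε = (∂Q_x/∂P_y)(P_y/Q_x) = -26.9880 × (17.3/566.494) ≈ -0.824.
ε < 0: complements.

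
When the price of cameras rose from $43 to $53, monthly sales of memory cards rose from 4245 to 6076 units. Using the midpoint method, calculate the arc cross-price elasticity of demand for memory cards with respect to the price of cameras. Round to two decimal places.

ΔQ_A = 6076 − 4245 = 1831; ΔP_B = 53 − 43 = 10.
Midpoints: Q̄_A = 5160.5, P̄_B = 48.00.
ε = (ΔQ_A/Q̄_A)/(ΔP_B/P̄_B) = (1831/5160.5)/(10/48.00) ≈ 1.70.
ε > 0: memory cards and cameras are substitutes.

1.70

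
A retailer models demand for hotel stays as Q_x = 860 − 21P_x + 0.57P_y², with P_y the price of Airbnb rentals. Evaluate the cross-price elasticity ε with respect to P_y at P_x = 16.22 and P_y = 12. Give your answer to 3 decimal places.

At P_x = 16.22 and P_y = 12: Q_x = 601.46.
∂Q_x/∂P_y = 1.14P_y = 1.14(12) = 13.6800.
ε = (∂Q_x/∂P_y)(P_y/Q_x) = 13.6800 × (12/601.46) ≈ 0.273.

0.273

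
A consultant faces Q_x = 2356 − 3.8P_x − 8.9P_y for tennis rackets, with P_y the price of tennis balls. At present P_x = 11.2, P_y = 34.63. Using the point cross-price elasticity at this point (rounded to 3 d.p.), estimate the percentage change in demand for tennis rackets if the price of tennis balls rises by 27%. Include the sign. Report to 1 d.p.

At P_x = 11.2, P_y = 34.63: Q_x = 2005.233.
∂Q_x/∂P_y = -8.9.
ε = (∂Q_x/∂P_y)(P_y/Q_x) = -8.9000 × 34.63/2005.233 ≈ -0.154.
%ΔQ_x ≈ ε × %ΔP_y = -0.154 × (27%) = -4.2%.

-4.2%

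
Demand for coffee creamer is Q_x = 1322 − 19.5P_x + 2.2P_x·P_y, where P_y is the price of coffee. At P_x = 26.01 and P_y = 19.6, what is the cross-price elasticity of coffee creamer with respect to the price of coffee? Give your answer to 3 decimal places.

0.579

At P_x = 26.01 and P_y = 19.6: Q_x = 1936.356.
∂Q_x/∂P_y = 2.2P_x = 2.2(26.01) = 57.2220.
ε = (∂Q_x/∂P_y)(P_y/Q_x) = 57.2220 × (19.6/1936.356) ≈ 0.579.
ε > 0: substitutes.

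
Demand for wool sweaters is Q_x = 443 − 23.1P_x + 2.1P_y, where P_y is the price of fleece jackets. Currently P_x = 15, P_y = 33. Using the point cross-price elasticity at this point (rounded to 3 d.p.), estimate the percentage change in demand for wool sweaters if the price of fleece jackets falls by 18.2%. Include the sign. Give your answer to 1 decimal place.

At P_x = 15, P_y = 33: Q_x = 165.8.
∂Q_x/∂P_y = 2.1.
ε = (∂Q_x/∂P_y)(P_y/Q_x) = 2.1000 × 33/165.8 ≈ 0.418.
%ΔQ_x ≈ ε × %ΔP_y = 0.418 × (-18.2%) = -7.6%.

-7.6%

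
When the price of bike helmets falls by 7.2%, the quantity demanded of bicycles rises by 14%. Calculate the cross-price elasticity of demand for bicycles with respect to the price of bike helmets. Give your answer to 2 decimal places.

ε = (%ΔQ of bicycles) / (%ΔP of bike helmets) = (14%) / (-7.2%) ≈ -1.94.
Negative cross-price elasticity: complements.

-1.94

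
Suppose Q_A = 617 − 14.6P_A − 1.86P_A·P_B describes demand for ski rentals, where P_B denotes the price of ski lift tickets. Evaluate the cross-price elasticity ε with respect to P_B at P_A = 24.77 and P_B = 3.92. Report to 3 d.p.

At P_A = 24.77 and P_B = 3.92: Q_A = 74.755.
∂Q_A/∂P_B = -1.86P_A = -1.86(24.77) = -46.0722.
ε = (∂Q_A/∂P_B)(P_B/Q_A) = -46.0722 × (3.92/74.755) ≈ -2.416.
ε < 0: complements.

-2.416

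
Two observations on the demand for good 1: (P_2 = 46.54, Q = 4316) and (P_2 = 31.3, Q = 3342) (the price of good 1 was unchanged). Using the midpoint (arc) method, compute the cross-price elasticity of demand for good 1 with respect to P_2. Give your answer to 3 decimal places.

0.650

ΔQ_1 = 3342 − 4316 = -974; ΔP_2 = 31.3 − 46.54 = -15.24.
Midpoints: Q̄_1 = 3829.0, P̄_2 = 38.92.
ε = (ΔQ_1/Q̄_1)/(ΔP_2/P̄_2) = (-974/3829.0)/(-15.24/38.92) ≈ 0.650.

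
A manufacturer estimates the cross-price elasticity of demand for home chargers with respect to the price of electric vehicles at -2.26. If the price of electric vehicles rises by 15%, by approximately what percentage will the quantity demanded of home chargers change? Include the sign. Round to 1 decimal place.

%ΔQ ≈ ε × %ΔP of electric vehicles = -2.26 × (15%) = -33.9%.
Demand for home chargers falls by about 33.9%.

-33.9%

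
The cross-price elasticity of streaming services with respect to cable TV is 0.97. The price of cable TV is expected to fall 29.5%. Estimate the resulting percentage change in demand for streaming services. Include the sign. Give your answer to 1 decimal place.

%ΔQ ≈ ε × %ΔP of cable TV = 0.97 × (-29.5%) = -28.6%.

-28.6%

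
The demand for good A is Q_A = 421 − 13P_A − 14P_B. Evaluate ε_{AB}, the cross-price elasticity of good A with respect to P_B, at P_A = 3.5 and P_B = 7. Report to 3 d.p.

-0.353

At P_A = 3.5 and P_B = 7: Q_A = 277.5.
∂Q_A/∂P_B = -14.
ε = (∂Q_A/∂P_B)(P_B/Q_A) = -14 × (7/277.5) ≈ -0.353.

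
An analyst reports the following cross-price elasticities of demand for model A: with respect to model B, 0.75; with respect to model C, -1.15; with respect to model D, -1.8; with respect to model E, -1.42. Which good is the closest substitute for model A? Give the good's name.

Substitutes have ε > 0. Among the positive values, 0.75 (model B) is largest.

model B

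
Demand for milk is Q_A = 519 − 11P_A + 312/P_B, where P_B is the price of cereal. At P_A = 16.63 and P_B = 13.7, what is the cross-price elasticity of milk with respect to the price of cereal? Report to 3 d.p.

At P_A = 16.63 and P_B = 13.7: Q_A = 358.844.
∂Q_A/∂P_B = −312/P_B² = -1.6623.
ε = (∂Q_A/∂P_B)(P_B/Q_A) = -1.6623 × (13.7/358.844) ≈ -0.063.
ε < 0: complements.

-0.063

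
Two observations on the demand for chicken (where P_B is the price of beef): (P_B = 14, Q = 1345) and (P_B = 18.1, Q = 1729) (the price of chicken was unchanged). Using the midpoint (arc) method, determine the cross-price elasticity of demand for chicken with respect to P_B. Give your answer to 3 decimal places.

0.978

ΔQ_A = 1729 − 1345 = 384; ΔP_B = 18.1 − 14 = 4.1.
Midpoints: Q̄_A = 1537.0, P̄_B = 16.05.
ε = (ΔQ_A/Q̄_A)/(ΔP_B/P̄_B) = (384/1537.0)/(4.1/16.05) ≈ 0.978.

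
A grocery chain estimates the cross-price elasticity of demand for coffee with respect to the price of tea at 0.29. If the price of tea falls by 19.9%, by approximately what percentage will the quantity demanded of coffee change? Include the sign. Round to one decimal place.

-5.8%

%ΔQ ≈ ε × %ΔP of tea = 0.29 × (-19.9%) = -5.8%.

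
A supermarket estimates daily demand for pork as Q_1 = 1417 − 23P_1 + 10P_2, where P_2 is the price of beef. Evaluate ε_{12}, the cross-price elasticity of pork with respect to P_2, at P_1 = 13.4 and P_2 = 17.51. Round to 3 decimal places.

At P_1 = 13.4 and P_2 = 17.51: Q_1 = 1283.9.
∂Q_1/∂P_2 = 10.
ε = (∂Q_1/∂P_2)(P_2/Q_1) = 10 × (17.51/1283.9) ≈ 0.136.
Since ε > 0, pork and beef are substitutes.

0.136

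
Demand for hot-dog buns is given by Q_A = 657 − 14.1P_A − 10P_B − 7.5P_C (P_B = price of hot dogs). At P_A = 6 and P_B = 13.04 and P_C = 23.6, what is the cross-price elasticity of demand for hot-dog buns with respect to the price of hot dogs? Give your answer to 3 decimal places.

-0.492

At P_A = 6 and P_B = 13.04 and P_C = 23.6: Q_A = 265.
∂Q_A/∂P_B = -10.
ε = (∂Q_A/∂P_B)(P_B/Q_A) = -10 × (13.04/265) ≈ -0.492.
Since ε < 0, hot-dog buns and hot dogs are complements.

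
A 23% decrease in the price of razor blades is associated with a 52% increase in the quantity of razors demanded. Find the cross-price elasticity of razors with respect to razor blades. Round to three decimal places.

-2.261

ε = (%ΔQ of razors) / (%ΔP of razor blades) = (52%) / (-23%) ≈ -2.261.
Negative cross-price elasticity: complements.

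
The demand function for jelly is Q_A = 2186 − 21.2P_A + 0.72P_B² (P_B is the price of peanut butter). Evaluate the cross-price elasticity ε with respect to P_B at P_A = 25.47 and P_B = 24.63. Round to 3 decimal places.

At P_A = 25.47 and P_B = 24.63: Q_A = 2082.815.
∂Q_A/∂P_B = 1.44P_B = 1.44(24.63) = 35.4672.
ε = (∂Q_A/∂P_B)(P_B/Q_A) = 35.4672 × (24.63/2082.815) ≈ 0.419.
ε > 0: substitutes.

0.419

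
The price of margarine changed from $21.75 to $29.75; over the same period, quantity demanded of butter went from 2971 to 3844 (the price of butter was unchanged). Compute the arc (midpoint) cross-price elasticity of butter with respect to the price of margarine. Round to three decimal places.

0.825

ΔQ_A = 3844 − 2971 = 873; ΔP_B = 29.75 − 21.75 = 8.
Midpoints: Q̄_A = 3407.5, P̄_B = 25.75.
ε = (ΔQ_A/Q̄_A)/(ΔP_B/P̄_B) = (873/3407.5)/(8/25.75) ≈ 0.825.
ε > 0: butter and margarine are substitutes.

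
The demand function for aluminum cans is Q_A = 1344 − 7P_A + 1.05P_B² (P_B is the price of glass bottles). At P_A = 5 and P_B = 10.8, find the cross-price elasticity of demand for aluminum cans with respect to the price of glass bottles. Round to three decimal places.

At P_A = 5 and P_B = 10.8: Q_A = 1431.472.
∂Q_A/∂P_B = 2.1P_B = 2.1(10.8) = 22.6800.
ε = (∂Q_A/∂P_B)(P_B/Q_A) = 22.6800 × (10.8/1431.472) ≈ 0.171.
ε > 0: substitutes.

0.171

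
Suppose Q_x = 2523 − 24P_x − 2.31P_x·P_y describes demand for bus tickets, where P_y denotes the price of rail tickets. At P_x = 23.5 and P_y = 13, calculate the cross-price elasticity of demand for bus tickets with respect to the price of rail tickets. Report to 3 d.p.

-0.563

At P_x = 23.5 and P_y = 13: Q_x = 1253.295.
∂Q_x/∂P_y = -2.31P_x = -2.31(23.5) = -54.2850.
ε = (∂Q_x/∂P_y)(P_y/Q_x) = -54.2850 × (13/1253.295) ≈ -0.563.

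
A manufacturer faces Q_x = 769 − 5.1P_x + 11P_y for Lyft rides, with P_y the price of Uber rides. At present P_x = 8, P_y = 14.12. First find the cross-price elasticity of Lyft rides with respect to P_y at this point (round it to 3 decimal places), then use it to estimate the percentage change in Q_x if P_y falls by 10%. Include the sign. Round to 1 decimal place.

-1.8%

At P_x = 8, P_y = 14.12: Q_x = 883.52.
∂Q_x/∂P_y = 11.
ε = (∂Q_x/∂P_y)(P_y/Q_x) = 11.0000 × 14.12/883.52 ≈ 0.176.
%ΔQ_x ≈ ε × %ΔP_y = 0.176 × (-10%) = -1.8%.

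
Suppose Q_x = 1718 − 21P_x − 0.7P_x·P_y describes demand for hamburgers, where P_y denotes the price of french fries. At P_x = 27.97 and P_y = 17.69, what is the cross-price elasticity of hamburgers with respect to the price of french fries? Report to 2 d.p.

At P_x = 27.97 and P_y = 17.69: Q_x = 784.277.
∂Q_x/∂P_y = -0.7P_x = -0.7(27.97) = -19.5790.
ε = (∂Q_x/∂P_y)(P_y/Q_x) = -19.5790 × (17.69/784.277) ≈ -0.44.
ε < 0: complements.

-0.44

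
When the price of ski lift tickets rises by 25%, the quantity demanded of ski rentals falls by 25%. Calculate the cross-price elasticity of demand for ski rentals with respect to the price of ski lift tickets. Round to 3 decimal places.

-1.000

ε = (%ΔQ of ski rentals) / (%ΔP of ski lift tickets) = (-25%) / (25%) ≈ -1.000.
Negative cross-price elasticity: complements.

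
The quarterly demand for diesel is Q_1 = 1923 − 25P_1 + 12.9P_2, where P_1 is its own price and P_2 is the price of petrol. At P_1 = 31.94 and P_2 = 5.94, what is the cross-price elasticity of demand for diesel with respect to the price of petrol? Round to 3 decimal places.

At P_1 = 31.94 and P_2 = 5.94: Q_1 = 1201.126.
∂Q_1/∂P_2 = 12.9.
ε = (∂Q_1/∂P_2)(P_2/Q_1) = 12.9 × (5.94/1201.126) ≈ 0.064.
Since ε > 0, diesel and petrol are substitutes.

0.064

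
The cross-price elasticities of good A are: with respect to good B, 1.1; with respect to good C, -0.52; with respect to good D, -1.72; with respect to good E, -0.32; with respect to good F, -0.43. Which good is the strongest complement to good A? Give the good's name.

good D

Complements have ε < 0. The most negative value is -1.72 (good D).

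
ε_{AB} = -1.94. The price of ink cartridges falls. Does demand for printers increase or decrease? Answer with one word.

increase

ε < 0 and the price of ink cartridges falls, so the quantity of printers moves in the opposite direction: it increases.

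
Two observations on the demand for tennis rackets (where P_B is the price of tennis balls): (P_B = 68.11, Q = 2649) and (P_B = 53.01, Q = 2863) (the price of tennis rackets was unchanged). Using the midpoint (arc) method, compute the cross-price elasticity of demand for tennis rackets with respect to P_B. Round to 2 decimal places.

ΔQ_A = 2863 − 2649 = 214; ΔP_B = 53.01 − 68.11 = -15.1.
Midpoints: Q̄_A = 2756.0, P̄_B = 60.56.
ε = (ΔQ_A/Q̄_A)/(ΔP_B/P̄_B) = (214/2756.0)/(-15.1/60.56) ≈ -0.31.
ε < 0: tennis rackets and tennis balls are complements.

-0.31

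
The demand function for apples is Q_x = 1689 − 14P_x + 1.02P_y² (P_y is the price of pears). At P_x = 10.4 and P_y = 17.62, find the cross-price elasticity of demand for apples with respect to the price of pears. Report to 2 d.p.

0.34

At P_x = 10.4 and P_y = 17.62: Q_x = 1860.074.
∂Q_x/∂P_y = 2.04P_y = 2.04(17.62) = 35.9448.
ε = (∂Q_x/∂P_y)(P_y/Q_x) = 35.9448 × (17.62/1860.074) ≈ 0.34.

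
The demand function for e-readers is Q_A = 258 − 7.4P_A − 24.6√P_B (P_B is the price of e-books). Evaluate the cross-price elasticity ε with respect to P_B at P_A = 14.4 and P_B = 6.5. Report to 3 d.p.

At P_A = 14.4 and P_B = 6.5: Q_A = 88.722.
∂Q_A/∂P_B = -24.6/(2√P_B) = -24.6/(2√6.5) = -4.8245.
ε = (∂Q_A/∂P_B)(P_B/Q_A) = -4.8245 × (6.5/88.722) ≈ -0.353.
ε < 0: complements.

-0.353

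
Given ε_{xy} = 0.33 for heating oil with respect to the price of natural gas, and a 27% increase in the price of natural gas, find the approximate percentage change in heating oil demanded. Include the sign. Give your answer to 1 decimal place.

%ΔQ ≈ ε × %ΔP of natural gas = 0.33 × (27%) = 8.9%.
Demand for heating oil rises by about 8.9%.

8.9%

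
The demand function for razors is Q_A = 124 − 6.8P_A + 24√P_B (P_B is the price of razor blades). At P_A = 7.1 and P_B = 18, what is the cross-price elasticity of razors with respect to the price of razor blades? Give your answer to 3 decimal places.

0.287

At P_A = 7.1 and P_B = 18: Q_A = 177.543.
∂Q_A/∂P_B = 24/(2√P_B) = 24/(2√18) = 2.8284.
ε = (∂Q_A/∂P_B)(P_B/Q_A) = 2.8284 × (18/177.543) ≈ 0.287.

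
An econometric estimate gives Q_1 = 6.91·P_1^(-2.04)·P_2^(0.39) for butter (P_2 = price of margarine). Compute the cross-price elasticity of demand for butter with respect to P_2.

0.39

In a log-linear (constant-elasticity) demand function, the coefficient on the exponent of P_2 is the cross-price elasticity.
ε = 0.39. Positive, so butter and margarine are substitutes.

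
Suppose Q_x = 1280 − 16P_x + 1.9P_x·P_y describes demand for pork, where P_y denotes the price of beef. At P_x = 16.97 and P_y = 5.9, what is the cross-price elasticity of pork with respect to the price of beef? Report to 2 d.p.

At P_x = 16.97 and P_y = 5.9: Q_x = 1198.714.
∂Q_x/∂P_y = 1.9P_x = 1.9(16.97) = 32.2430.
ε = (∂Q_x/∂P_y)(P_y/Q_x) = 32.2430 × (5.9/1198.714) ≈ 0.16.

0.16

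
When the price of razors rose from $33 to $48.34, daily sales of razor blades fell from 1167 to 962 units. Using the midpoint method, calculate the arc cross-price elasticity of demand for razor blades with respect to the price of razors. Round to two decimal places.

-0.51

ΔQ_A = 962 − 1167 = -205; ΔP_B = 48.34 − 33 = 15.34.
Midpoints: Q̄_A = 1064.5, P̄_B = 40.67.
ε = (ΔQ_A/Q̄_A)/(ΔP_B/P̄_B) = (-205/1064.5)/(15.34/40.67) ≈ -0.51.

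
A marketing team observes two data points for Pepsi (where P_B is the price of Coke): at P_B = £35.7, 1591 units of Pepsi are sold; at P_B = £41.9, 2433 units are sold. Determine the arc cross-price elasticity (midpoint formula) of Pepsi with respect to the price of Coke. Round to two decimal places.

2.62

ΔQ_A = 2433 − 1591 = 842; ΔP_B = 41.9 − 35.7 = 6.2.
Midpoints: Q̄_A = 2012.0, P̄_B = 38.80.
ε = (ΔQ_A/Q̄_A)/(ΔP_B/P̄_B) = (842/2012.0)/(6.2/38.80) ≈ 2.62.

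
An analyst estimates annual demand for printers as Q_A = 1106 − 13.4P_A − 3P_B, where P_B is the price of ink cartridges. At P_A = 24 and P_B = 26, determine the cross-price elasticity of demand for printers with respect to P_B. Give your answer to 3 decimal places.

-0.110

At P_A = 24 and P_B = 26: Q_A = 706.4.
∂Q_A/∂P_B = -3.
ε = (∂Q_A/∂P_B)(P_B/Q_A) = -3 × (26/706.4) ≈ -0.110.
Since ε < 0, printers and ink cartridges are complements.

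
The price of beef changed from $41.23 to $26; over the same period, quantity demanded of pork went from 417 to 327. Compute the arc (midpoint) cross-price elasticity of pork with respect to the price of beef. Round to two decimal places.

0.53

ΔQ_A = 327 − 417 = -90; ΔP_B = 26 − 41.23 = -15.23.
Midpoints: Q̄_A = 372.0, P̄_B = 33.61.
ε = (ΔQ_A/Q̄_A)/(ΔP_B/P̄_B) = (-90/372.0)/(-15.23/33.61) ≈ 0.53.
ε > 0: pork and beef are substitutes.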